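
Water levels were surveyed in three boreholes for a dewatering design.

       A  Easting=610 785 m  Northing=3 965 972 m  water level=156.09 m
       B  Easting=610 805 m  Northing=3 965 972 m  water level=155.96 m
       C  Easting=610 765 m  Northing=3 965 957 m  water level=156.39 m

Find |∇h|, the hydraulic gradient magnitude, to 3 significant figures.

0.0131

With h = a·x + b·y + c and A as origin, the differences give:
  20·a + 0·b = -0.13
  (-20)·a + (-15)·b = +0.30
Eliminate b (×(-15) and ×0, subtract): -300·a = 1.950 → a = ∂h/∂x = -0.006500
Back-substitute: b = ∂h/∂y = -0.01133.
|∇h| = √(-0.006500² + -0.01133²) = 0.01306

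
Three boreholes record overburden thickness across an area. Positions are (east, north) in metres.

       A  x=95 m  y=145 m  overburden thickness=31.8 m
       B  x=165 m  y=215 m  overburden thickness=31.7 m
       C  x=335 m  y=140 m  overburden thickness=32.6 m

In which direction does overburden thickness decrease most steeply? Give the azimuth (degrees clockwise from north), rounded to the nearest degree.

With d = a·x + b·y + c and A as origin, the differences give:
  70·a + 70·b = -0.1
  240·a + (-5)·b = +0.8
Eliminate b (×(-5) and ×70, subtract): -17150·a = -55.50 → a = ∂d/∂x = +0.003236
Back-substitute: b = ∂d/∂y = -0.004665.
Steepest decrease is along −∇f: components (-0.003236 E, +0.004665 N).
Azimuth = atan2(-0.003236, +0.004665) = 325.2° ≈ 325°.

325°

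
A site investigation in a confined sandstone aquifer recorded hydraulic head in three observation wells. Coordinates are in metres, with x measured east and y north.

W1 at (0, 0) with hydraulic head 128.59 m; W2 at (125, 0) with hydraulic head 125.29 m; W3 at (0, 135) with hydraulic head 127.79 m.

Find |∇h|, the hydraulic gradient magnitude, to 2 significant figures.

0.027

∂h/∂x = (125.29 − 128.59) / (125 − 0) = -0.02640
∂h/∂y = (127.79 − 128.59) / (135 − 0) = -0.005926
|∇h| = √(-0.02640² + -0.005926²) = 0.02706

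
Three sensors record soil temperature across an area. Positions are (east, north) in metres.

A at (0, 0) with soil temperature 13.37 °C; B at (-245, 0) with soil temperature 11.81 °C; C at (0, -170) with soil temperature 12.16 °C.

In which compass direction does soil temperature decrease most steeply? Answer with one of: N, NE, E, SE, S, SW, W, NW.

SW

∂T/∂x = (11.81 − 13.37) / (-245 − 0) = +0.006367
∂T/∂y = (12.16 − 13.37) / (-170 − 0) = +0.007118
Steepest decrease is along −∇f = (-0.006367 E, -0.007118 N) → southwest.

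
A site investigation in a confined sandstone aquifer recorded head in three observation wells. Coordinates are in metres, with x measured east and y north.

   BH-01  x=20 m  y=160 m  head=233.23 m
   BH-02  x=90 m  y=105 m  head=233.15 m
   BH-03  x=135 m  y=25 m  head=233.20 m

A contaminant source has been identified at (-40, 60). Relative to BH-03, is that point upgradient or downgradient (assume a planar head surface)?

upgradient

Taking BH-01 as reference: BH-02−BH-01 = (70, -55, -0.08); BH-03−BH-01 = (115, -135, -0.03).
Determinant of the coordinate differences = 70·(-135) − 115·(-55) = -3125.
∂h/∂x = [(-0.08)·(-135) − (-0.03)·(-55)] / -3125 = -0.002928
∂h/∂y = [70·(-0.03) − 115·(-0.08)] / -3125 = -0.002272
Head at (-40, 60) = 233.23 + (-0.002928)·(-60) + (-0.002272)·(-100) = 233.63 m.
That is higher than the 233.20 m at BH-03, so the point is upgradient.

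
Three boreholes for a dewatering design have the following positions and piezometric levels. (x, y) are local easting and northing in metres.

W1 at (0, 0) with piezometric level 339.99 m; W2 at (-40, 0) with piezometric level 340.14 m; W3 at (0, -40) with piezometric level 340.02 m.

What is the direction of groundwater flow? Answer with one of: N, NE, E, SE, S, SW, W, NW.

∂h/∂x = (340.14 − 339.99) / (-40 − 0) = -0.003750
∂h/∂y = (340.02 − 339.99) / (-40 − 0) = -0.0007500
Flow = −∇h = (+0.003750 east, +0.0007500 north), which points east.

E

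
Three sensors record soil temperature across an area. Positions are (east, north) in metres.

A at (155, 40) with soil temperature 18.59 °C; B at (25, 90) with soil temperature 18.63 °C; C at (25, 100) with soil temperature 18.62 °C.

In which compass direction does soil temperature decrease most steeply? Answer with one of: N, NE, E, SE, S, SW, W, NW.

Differences from A: to B (Δx, Δy, Δh) = (-130, 50, +0.04); to C = (-130, 60, +0.03).
Solve a·Δx + b·Δy = ΔT: det = (-130)·60 − (-130)·50 = -1300.
∂T/∂x = [(+0.04)·60 − (+0.03)·50] / -1300 = -0.0006923
∂T/∂y = [(-130)·(+0.03) − (-130)·(+0.04)] / -1300 = -0.0010000
Steepest decrease is along −∇f = (+0.0006923 E, +0.0010000 N) → northeast.

NE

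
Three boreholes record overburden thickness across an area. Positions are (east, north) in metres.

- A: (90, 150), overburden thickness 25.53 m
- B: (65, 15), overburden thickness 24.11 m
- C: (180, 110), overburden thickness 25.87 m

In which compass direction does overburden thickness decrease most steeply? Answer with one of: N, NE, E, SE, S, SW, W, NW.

SW

Differences from A: to B (Δx, Δy, Δh) = (-25, -135, -1.42); to C = (90, -40, +0.34).
Solve a·Δx + b·Δy = Δd: det = (-25)·(-40) − 90·(-135) = 13150.
∂d/∂x = [(-1.42)·(-40) − (+0.34)·(-135)] / 13150 = +0.007810
∂d/∂y = [(-25)·(+0.34) − 90·(-1.42)] / 13150 = +0.009072
Steepest decrease is along −∇f = (-0.007810 E, -0.009072 N) → southwest.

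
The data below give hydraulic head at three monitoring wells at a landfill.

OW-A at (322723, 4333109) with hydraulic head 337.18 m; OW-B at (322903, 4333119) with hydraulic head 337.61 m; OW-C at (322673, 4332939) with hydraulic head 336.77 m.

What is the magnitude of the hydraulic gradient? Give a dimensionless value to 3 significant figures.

Taking OW-A as reference: OW-B−OW-A = (180, 10, +0.43); OW-C−OW-A = (-50, -170, -0.41).
Determinant of the coordinate differences = 180·(-170) − (-50)·10 = -30100.
∂h/∂x = [(+0.43)·(-170) − (-0.41)·10] / -30100 = +0.002292
∂h/∂y = [180·(-0.41) − (-50)·(+0.43)] / -30100 = +0.001738
|∇h| = √(0.002292² + 0.001738²) = 0.002876

0.00288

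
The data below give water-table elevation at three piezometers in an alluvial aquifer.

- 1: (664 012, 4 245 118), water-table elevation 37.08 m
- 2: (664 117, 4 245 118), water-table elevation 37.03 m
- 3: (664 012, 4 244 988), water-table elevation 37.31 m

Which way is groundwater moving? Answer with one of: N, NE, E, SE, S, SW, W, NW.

∂h/∂x = (37.03 − 37.08) / (664117 − 664012) = -0.0004762
∂h/∂y = (37.31 − 37.08) / (4244988 − 4245118) = -0.001769
Flow = −∇h = (+0.0004762 east, +0.001769 north), which points north.

N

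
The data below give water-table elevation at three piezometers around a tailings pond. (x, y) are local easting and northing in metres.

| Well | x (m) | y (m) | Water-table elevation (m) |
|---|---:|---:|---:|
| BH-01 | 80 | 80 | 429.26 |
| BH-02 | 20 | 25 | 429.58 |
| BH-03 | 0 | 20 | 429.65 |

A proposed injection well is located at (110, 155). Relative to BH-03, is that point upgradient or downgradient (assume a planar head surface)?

downgradient

Differences from BH-01: to BH-02 (Δx, Δy, Δh) = (-60, -55, +0.32); to BH-03 = (-80, -60, +0.39).
Solve a·Δx + b·Δy = Δh: det = (-60)·(-60) − (-80)·(-55) = -800.
∂h/∂x = [(+0.32)·(-60) − (+0.39)·(-55)] / -800 = -0.002812
∂h/∂y = [(-60)·(+0.39) − (-80)·(+0.32)] / -800 = -0.002750
Head at (110, 155) = 429.26 + (-0.002812)·(30) + (-0.002750)·(75) = 428.97 m.
That is lower than the 429.65 m at BH-03, so the point is downgradient.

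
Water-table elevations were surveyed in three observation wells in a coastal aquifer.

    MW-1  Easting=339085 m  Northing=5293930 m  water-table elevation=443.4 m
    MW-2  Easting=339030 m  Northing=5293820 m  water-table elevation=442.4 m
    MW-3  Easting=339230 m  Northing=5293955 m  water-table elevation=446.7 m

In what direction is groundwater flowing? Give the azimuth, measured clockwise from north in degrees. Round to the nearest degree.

Three-point gradient (reference MW-1): Δ to MW-2 = (-55, -110, -1.0), Δ to MW-3 = (145, 25, +3.3).
∂h/∂x = +0.02319, ∂h/∂y = -0.002504 (det = 14575).
Flow direction (−∇h) has components (-0.02319 E, +0.002504 N).
Azimuth = atan2(E, N) = atan2(-0.02319, +0.002504) = 276.2° ≈ 276°.

276°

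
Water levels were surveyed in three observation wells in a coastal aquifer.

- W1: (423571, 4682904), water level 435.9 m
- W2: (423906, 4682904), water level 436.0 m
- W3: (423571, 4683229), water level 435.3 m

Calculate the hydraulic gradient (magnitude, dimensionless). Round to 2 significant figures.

0.0019

∂h/∂x = (436.0 − 435.9) / (423906 − 423571) = +0.0002985
∂h/∂y = (435.3 − 435.9) / (4683229 − 4682904) = -0.001846
|∇h| = √(0.0002985² + -0.001846²) = 0.00187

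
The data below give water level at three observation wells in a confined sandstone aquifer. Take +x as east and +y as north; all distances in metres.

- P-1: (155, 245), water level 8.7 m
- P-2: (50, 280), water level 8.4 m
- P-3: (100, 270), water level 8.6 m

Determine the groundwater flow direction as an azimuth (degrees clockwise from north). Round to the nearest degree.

214°

Differences from P-1: to P-2 (Δx, Δy, Δh) = (-105, 35, -0.3); to P-3 = (-55, 25, -0.1).
Solve a·Δx + b·Δy = Δh: det = (-105)·25 − (-55)·35 = -700.
∂h/∂x = [(-0.3)·25 − (-0.1)·35] / -700 = +0.005714
∂h/∂y = [(-105)·(-0.1) − (-55)·(-0.3)] / -700 = +0.008571
Flow direction (−∇h) has components (-0.005714 E, -0.008571 N).
Azimuth = atan2(E, N) = atan2(-0.005714, -0.008571) = 213.7° ≈ 214°.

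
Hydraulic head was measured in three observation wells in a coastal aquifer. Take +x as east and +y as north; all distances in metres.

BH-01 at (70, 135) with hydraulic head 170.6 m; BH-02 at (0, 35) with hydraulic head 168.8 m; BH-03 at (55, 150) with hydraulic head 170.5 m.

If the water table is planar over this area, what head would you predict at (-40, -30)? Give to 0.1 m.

With h = a·x + b·y + c and BH-01 as origin, the differences give:
  (-70)·a + (-100)·b = -1.8
  (-15)·a + 15·b = -0.1
Eliminate b (×15 and ×(-100), subtract): -2550·a = -37.00 → a = ∂h/∂x = +0.01451
Back-substitute: b = ∂h/∂y = +0.007843.
h(-40, -30) = 170.6 + (+0.01451)·(-110) + (+0.007843)·(-165) = 170.6 -1.596 -1.294 = 167.710 m.

167.7 m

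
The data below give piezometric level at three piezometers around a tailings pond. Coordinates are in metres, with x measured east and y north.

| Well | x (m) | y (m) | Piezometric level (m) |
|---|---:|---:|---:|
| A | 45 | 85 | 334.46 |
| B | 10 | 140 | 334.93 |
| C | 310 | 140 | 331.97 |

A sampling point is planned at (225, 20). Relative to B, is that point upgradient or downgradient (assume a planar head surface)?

downgradient

With h = a·x + b·y + c and A as origin, the differences give:
  (-35)·a + 55·b = +0.47
  265·a + 55·b = -2.49
Eliminate b (×55 and ×55, subtract): -16500·a = 162.800 → a = ∂h/∂x = -0.009867
Back-substitute: b = ∂h/∂y = +0.002267.
Head at (225, 20) = 334.46 + (-0.009867)·(180) + (+0.002267)·(-65) = 332.54 m.
That is lower than the 334.93 m at B, so the point is downgradient.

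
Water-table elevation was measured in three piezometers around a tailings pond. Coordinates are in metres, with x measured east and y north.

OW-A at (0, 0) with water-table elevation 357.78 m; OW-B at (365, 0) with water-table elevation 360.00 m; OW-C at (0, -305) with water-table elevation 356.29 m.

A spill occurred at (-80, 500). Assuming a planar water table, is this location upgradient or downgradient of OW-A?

∂h/∂x = (360.00 − 357.78) / (365 − 0) = +0.006082
∂h/∂y = (356.29 − 357.78) / (-305 − 0) = +0.004885
Head at (-80, 500) = 357.78 + (+0.006082)·(-80) + (+0.004885)·(500) = 359.74 m.
That is higher than the 357.78 m at OW-A, so the point is upgradient.

upgradient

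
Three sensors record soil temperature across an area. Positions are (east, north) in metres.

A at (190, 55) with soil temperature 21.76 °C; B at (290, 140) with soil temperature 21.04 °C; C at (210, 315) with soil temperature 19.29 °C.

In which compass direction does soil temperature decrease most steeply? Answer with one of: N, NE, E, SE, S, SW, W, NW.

N

Taking A as reference: B−A = (100, 85, -0.72); C−A = (20, 260, -2.47).
Determinant of the coordinate differences = 100·260 − 20·85 = 24300.
∂T/∂x = [(-0.72)·260 − (-2.47)·85] / 24300 = +0.0009362
∂T/∂y = [100·(-2.47) − 20·(-0.72)] / 24300 = -0.009572
Steepest decrease is along −∇f = (-0.0009362 E, +0.009572 N) → north.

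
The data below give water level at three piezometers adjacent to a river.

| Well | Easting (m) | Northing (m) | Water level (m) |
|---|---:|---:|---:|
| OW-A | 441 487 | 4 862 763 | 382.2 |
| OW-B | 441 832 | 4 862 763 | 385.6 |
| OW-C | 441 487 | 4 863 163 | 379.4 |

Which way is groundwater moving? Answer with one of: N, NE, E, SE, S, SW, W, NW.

∂h/∂x = (385.6 − 382.2) / (441832 − 441487) = +0.009855
∂h/∂y = (379.4 − 382.2) / (4863163 − 4862763) = -0.007000
Flow = −∇h = (-0.009855 east, +0.007000 north), which points northwest.

NW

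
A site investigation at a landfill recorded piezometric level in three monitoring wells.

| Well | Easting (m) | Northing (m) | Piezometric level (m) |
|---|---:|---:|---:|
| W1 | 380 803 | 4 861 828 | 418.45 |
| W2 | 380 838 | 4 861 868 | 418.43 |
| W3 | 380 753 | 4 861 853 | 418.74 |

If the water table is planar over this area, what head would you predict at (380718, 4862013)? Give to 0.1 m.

Differences from W1: to W2 (Δx, Δy, Δh) = (35, 40, -0.02); to W3 = (-50, 25, +0.29).
Solve a·Δx + b·Δy = Δh: det = 35·25 − (-50)·40 = 2875.
∂h/∂x = [(-0.02)·25 − (+0.29)·40] / 2875 = -0.004209
∂h/∂y = [35·(+0.29) − (-50)·(-0.02)] / 2875 = +0.003183
h(380718, 4862013) = 418.45 + (-0.004209)·(-85) + (+0.003183)·(185) = 418.45 +0.358 +0.589 = 419.397 m.

419.4 m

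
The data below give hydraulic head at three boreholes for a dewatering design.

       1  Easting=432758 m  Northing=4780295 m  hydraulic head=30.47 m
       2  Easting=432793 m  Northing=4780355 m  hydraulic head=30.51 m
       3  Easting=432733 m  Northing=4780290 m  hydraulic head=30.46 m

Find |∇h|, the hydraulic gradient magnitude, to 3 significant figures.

0.000576

Differences from 1: to 2 (Δx, Δy, Δh) = (35, 60, +0.04); to 3 = (-25, -5, -0.01).
Determinant of the coordinate differences = 35·(-5) − (-25)·60 = 1325.
∂h/∂x = [(+0.04)·(-5) − (-0.01)·60] / 1325 = +0.0003019
∂h/∂y = [35·(-0.01) − (-25)·(+0.04)] / 1325 = +0.0004906
|∇h| = √(0.0003019² + 0.0004906²) = 0.000576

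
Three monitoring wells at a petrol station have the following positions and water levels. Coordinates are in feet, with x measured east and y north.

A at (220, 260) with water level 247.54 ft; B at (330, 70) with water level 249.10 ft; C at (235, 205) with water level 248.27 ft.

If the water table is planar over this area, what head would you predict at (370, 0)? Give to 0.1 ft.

Taking A as reference: B−A = (110, -190, +1.56); C−A = (15, -55, +0.73).
Determinant of the coordinate differences = 110·(-55) − 15·(-190) = -3200.
∂h/∂x = [(+1.56)·(-55) − (+0.73)·(-190)] / -3200 = -0.01653
∂h/∂y = [110·(+0.73) − 15·(+1.56)] / -3200 = -0.01778
h(370, 0) = 247.54 + (-0.01653)·(150) + (-0.01778)·(-260) = 247.54 -2.480 +4.623 = 249.683 ft.

249.7 ft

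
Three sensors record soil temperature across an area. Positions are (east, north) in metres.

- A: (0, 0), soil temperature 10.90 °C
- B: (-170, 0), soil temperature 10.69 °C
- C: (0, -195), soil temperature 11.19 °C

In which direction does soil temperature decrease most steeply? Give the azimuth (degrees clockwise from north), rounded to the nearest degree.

320°

∂T/∂x = (10.69 − 10.90) / (-170 − 0) = +0.001235
∂T/∂y = (11.19 − 10.90) / (-195 − 0) = -0.001487
Steepest decrease is along −∇f: components (-0.001235 E, +0.001487 N).
Azimuth = atan2(-0.001235, +0.001487) = 320.3° ≈ 320°.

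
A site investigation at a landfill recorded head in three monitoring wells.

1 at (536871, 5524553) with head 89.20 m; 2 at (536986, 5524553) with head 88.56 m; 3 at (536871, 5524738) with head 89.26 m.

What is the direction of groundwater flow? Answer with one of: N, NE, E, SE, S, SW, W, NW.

∂h/∂x = (88.56 − 89.20) / (536986 − 536871) = -0.005565
∂h/∂y = (89.26 − 89.20) / (5524738 − 5524553) = +0.0003243
Flow = −∇h = (+0.005565 east, -0.0003243 north), which points east.

E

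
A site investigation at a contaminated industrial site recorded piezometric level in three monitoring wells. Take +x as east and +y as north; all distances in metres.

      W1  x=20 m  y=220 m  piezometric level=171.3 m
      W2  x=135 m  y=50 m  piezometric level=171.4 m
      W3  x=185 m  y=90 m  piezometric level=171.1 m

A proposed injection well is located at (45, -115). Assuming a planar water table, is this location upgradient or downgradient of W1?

upgradient

Taking W1 as reference: W2−W1 = (115, -170, +0.1); W3−W1 = (165, -130, -0.2).
Determinant of the coordinate differences = 115·(-130) − 165·(-170) = 13100.
∂h/∂x = [(+0.1)·(-130) − (-0.2)·(-170)] / 13100 = -0.003588
∂h/∂y = [115·(-0.2) − 165·(+0.1)] / 13100 = -0.003015
Head at (45, -115) = 171.3 + (-0.003588)·(25) + (-0.003015)·(-335) = 172.22 m.
That is higher than the 171.3 m at W1, so the point is upgradient.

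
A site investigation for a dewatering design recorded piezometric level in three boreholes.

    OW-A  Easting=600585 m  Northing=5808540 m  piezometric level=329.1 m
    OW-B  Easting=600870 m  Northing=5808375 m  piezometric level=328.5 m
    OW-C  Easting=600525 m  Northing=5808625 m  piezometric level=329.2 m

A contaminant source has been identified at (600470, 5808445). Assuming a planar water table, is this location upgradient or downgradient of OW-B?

Taking OW-A as reference: OW-B−OW-A = (285, -165, -0.6); OW-C−OW-A = (-60, 85, +0.1).
Solve a·Δx + b·Δy = Δh: det = 285·85 − (-60)·(-165) = 14325.
∂h/∂x = [(-0.6)·85 − (+0.1)·(-165)] / 14325 = -0.002408
∂h/∂y = [285·(+0.1) − (-60)·(-0.6)] / 14325 = -0.0005236
Head at (600470, 5808445) = 329.1 + (-0.002408)·(-115) + (-0.0005236)·(-95) = 329.43 m.
That is higher than the 328.5 m at OW-B, so the point is upgradient.

upgradient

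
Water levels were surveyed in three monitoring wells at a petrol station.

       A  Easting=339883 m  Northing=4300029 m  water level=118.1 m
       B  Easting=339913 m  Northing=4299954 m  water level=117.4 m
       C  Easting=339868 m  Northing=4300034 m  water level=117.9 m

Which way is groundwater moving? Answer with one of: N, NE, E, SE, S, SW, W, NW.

With h = a·x + b·y + c and A as origin, the differences give:
  30·a + (-75)·b = -0.7
  (-15)·a + 5·b = -0.2
Eliminate b (×5 and ×(-75), subtract): -975·a = -18.50 → a = ∂h/∂x = +0.01897
Back-substitute: b = ∂h/∂y = +0.01692.
Flow = −∇h = (-0.01897 east, -0.01692 north), which points southwest.

SW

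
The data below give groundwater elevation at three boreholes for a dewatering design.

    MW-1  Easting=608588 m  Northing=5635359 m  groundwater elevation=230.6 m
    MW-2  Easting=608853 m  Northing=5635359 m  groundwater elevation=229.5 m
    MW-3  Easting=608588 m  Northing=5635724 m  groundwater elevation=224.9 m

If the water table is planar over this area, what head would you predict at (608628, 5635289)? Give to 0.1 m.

∂h/∂x = (229.5 − 230.6) / (608853 − 608588) = -0.004151
∂h/∂y = (224.9 − 230.6) / (5635724 − 5635359) = -0.01562
h(608628, 5635289) = 230.6 + (-0.004151)·(40) + (-0.01562)·(-70) = 230.6 -0.166 +1.093 = 231.527 m.

231.5 m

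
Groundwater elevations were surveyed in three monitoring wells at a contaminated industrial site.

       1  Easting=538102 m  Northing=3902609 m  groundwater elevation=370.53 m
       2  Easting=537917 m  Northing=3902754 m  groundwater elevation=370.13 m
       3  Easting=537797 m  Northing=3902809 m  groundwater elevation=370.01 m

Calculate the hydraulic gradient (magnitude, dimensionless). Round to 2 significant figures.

Taking 1 as reference: 2−1 = (-185, 145, -0.40); 3−1 = (-305, 200, -0.52).
Determinant of the coordinate differences = (-185)·200 − (-305)·145 = 7225.
∂h/∂x = [(-0.40)·200 − (-0.52)·145] / 7225 = -0.0006367
∂h/∂y = [(-185)·(-0.52) − (-305)·(-0.40)] / 7225 = -0.003571
|∇h| = √(-0.0006367² + -0.003571²) = 0.003627

0.0036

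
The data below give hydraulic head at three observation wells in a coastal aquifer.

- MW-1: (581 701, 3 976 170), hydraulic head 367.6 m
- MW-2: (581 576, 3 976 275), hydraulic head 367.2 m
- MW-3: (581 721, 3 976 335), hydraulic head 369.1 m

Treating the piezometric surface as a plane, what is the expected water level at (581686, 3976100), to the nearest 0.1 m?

366.9 m

Differences from MW-1: to MW-2 (Δx, Δy, Δh) = (-125, 105, -0.4); to MW-3 = (20, 165, +1.5).
Solve a·Δx + b·Δy = Δh: det = (-125)·165 − 20·105 = -22725.
∂h/∂x = [(-0.4)·165 − (+1.5)·105] / -22725 = +0.009835
∂h/∂y = [(-125)·(+1.5) − 20·(-0.4)] / -22725 = +0.007899
h(581686, 3976100) = 367.6 + (+0.009835)·(-15) + (+0.007899)·(-70) = 367.6 -0.148 -0.553 = 366.900 m.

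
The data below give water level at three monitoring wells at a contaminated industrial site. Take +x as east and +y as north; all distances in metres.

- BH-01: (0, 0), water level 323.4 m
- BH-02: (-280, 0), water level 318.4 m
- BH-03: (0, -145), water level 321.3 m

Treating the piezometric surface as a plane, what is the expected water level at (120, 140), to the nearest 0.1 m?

∂h/∂x = (318.4 − 323.4) / (-280 − 0) = +0.01786
∂h/∂y = (321.3 − 323.4) / (-145 − 0) = +0.01448
h(120, 140) = 323.4 + (+0.01786)·(120) + (+0.01448)·(140) = 323.4 +2.143 +2.028 = 327.570 m.

327.6 m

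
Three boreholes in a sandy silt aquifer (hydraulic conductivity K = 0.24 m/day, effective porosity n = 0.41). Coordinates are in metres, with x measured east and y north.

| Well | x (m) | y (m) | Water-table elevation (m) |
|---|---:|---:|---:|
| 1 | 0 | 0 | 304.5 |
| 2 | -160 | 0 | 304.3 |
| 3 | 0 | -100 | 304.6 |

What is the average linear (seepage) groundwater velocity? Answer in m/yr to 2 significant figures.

∂h/∂x = (304.3 − 304.5) / (-160 − 0) = +0.001250
∂h/∂y = (304.6 − 304.5) / (-100 − 0) = -0.001000
|∇h| = √(0.001250² + -0.001000²) = 0.001601
Seepage velocity v = K·i/n = 0.24 × 0.001601 / 0.41 = 0.0009372 m/day = 0.3423 m/yr.

0.34 m/yr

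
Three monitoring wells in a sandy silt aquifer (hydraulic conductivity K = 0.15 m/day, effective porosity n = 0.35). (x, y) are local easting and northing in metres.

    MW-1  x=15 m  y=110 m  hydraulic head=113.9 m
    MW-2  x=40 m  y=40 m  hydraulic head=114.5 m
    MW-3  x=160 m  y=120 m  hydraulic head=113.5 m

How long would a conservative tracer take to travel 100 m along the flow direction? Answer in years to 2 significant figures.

67 years

With h = a·x + b·y + c and MW-1 as origin, the differences give:
  25·a + (-70)·b = +0.6
  145·a + 10·b = -0.4
Eliminate b (×10 and ×(-70), subtract): 10400·a = -22.00 → a = ∂h/∂x = -0.002115
Back-substitute: b = ∂h/∂y = -0.009327.
|∇h| = √(-0.002115² + -0.009327²) = 0.009564
Seepage velocity v = K·i/n = 0.15 × 0.009564 / 0.35 = 0.004099 m/day.
t = 100 / 0.004099 = 2.44e+04 days = 66.8 years.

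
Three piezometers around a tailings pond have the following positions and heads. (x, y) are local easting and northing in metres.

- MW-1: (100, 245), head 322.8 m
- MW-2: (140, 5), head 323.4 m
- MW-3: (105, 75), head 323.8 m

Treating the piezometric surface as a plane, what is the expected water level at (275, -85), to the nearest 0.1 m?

320.7 m

Differences from MW-1: to MW-2 (Δx, Δy, Δh) = (40, -240, +0.6); to MW-3 = (5, -170, +1.0).
Solve a·Δx + b·Δy = Δh: det = 40·(-170) − 5·(-240) = -5600.
∂h/∂x = [(+0.6)·(-170) − (+1.0)·(-240)] / -5600 = -0.02464
∂h/∂y = [40·(+1.0) − 5·(+0.6)] / -5600 = -0.006607
h(275, -85) = 322.8 + (-0.02464)·(175) + (-0.006607)·(-330) = 322.8 -4.313 +2.180 = 320.668 m.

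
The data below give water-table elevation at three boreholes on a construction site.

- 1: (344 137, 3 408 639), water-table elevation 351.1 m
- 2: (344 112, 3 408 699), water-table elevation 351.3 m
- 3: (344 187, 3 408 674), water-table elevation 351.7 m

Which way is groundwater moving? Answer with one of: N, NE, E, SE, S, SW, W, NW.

Three-point gradient (reference 1): Δ to 2 = (-25, 60, +0.2), Δ to 3 = (50, 35, +0.6).
∂h/∂x = +0.007484, ∂h/∂y = +0.006452 (det = -3875).
Flow = −∇h = (-0.007484 east, -0.006452 north), which points southwest.

SW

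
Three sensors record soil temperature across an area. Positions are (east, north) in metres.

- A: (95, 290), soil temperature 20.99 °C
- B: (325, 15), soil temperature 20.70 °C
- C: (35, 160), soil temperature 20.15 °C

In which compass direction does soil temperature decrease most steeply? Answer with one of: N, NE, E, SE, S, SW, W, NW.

Three-point gradient (reference A): Δ to B = (230, -275, -0.29), Δ to C = (-60, -130, -0.84).
∂T/∂x = +0.004166, ∂T/∂y = +0.004539 (det = -46400).
Steepest decrease is along −∇f = (-0.004166 E, -0.004539 N) → southwest.

SW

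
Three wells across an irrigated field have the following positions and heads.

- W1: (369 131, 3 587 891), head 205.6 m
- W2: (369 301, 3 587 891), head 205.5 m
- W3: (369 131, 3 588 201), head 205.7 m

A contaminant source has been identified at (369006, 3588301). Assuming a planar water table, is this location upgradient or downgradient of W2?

upgradient

∂h/∂x = (205.5 − 205.6) / (369301 − 369131) = -0.0005882
∂h/∂y = (205.7 − 205.6) / (3588201 − 3587891) = +0.0003226
Head at (369006, 3588301) = 205.6 + (-0.0005882)·(-125) + (+0.0003226)·(410) = 205.81 m.
That is higher than the 205.5 m at W2, so the point is upgradient.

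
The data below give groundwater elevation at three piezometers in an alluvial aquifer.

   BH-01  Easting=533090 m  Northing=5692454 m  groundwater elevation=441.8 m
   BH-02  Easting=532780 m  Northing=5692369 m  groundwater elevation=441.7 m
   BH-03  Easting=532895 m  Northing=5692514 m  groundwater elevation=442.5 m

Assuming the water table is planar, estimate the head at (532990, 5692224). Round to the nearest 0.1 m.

With h = a·x + b·y + c and BH-01 as origin, the differences give:
  (-310)·a + (-85)·b = -0.1
  (-195)·a + 60·b = +0.7
Eliminate b (×60 and ×(-85), subtract): -35175·a = 53.50 → a = ∂h/∂x = -0.001521
Back-substitute: b = ∂h/∂y = +0.006724.
h(532990, 5692224) = 441.8 + (-0.001521)·(-100) + (+0.006724)·(-230) = 441.8 +0.152 -1.546 = 440.406 m.

440.4 m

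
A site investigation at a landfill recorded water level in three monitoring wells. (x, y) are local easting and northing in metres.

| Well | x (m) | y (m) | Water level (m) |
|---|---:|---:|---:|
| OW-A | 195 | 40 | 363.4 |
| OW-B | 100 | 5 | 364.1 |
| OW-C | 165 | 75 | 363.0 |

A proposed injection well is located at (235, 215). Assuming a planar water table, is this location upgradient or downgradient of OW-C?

With h = a·x + b·y + c and OW-A as origin, the differences give:
  (-95)·a + (-35)·b = +0.7
  (-30)·a + 35·b = -0.4
Eliminate b (×35 and ×(-35), subtract): -4375·a = 10.50 → a = ∂h/∂x = -0.002400
Back-substitute: b = ∂h/∂y = -0.01349.
Head at (235, 215) = 363.4 + (-0.002400)·(40) + (-0.01349)·(175) = 360.94 m.
That is lower than the 363.0 m at OW-C, so the point is downgradient.

downgradient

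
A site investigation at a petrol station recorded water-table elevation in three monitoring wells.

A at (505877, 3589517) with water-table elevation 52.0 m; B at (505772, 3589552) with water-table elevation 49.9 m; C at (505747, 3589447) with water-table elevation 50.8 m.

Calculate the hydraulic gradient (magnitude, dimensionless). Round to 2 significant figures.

0.020

Differences from A: to B (Δx, Δy, Δh) = (-105, 35, -2.1); to C = (-130, -70, -1.2).
Determinant of the coordinate differences = (-105)·(-70) − (-130)·35 = 11900.
∂h/∂x = [(-2.1)·(-70) − (-1.2)·35] / 11900 = +0.01588
∂h/∂y = [(-105)·(-1.2) − (-130)·(-2.1)] / 11900 = -0.01235
|∇h| = √(0.01588² + -0.01235²) = 0.02012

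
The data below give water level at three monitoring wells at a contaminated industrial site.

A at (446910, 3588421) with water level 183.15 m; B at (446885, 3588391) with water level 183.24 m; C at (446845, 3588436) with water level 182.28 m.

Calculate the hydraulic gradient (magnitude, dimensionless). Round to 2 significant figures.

0.016

Differences from A: to B (Δx, Δy, Δh) = (-25, -30, +0.09); to C = (-65, 15, -0.87).
Determinant of the coordinate differences = (-25)·15 − (-65)·(-30) = -2325.
∂h/∂x = [(+0.09)·15 − (-0.87)·(-30)] / -2325 = +0.01065
∂h/∂y = [(-25)·(-0.87) − (-65)·(+0.09)] / -2325 = -0.01187
|∇h| = √(0.01065² + -0.01187²) = 0.01595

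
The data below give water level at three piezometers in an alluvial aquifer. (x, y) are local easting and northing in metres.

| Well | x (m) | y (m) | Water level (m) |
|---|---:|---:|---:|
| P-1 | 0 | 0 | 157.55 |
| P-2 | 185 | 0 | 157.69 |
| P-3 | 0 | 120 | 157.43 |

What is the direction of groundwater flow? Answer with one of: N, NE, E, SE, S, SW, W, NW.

∂h/∂x = (157.69 − 157.55) / (185 − 0) = +0.0007568
∂h/∂y = (157.43 − 157.55) / (120 − 0) = -0.001000
Flow = −∇h = (-0.0007568 east, +0.001000 north), which points northwest.

NW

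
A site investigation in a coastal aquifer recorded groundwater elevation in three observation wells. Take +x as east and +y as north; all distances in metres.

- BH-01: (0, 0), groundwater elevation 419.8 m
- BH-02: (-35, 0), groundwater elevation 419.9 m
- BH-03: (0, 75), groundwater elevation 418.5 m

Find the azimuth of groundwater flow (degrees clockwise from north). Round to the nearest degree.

009°

∂h/∂x = (419.9 − 419.8) / (-35 − 0) = -0.002857
∂h/∂y = (418.5 − 419.8) / (75 − 0) = -0.01733
Flow direction (−∇h) has components (+0.002857 E, +0.01733 N).
Azimuth = atan2(E, N) = atan2(+0.002857, +0.01733) = 9.4° ≈ 009°.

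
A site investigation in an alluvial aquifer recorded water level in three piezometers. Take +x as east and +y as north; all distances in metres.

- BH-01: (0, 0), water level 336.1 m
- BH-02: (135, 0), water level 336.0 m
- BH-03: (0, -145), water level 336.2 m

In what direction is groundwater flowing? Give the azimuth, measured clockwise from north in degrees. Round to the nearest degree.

047°

∂h/∂x = (336.0 − 336.1) / (135 − 0) = -0.0007407
∂h/∂y = (336.2 − 336.1) / (-145 − 0) = -0.0006897
Flow direction (−∇h) has components (+0.0007407 E, +0.0006897 N).
Azimuth = atan2(E, N) = atan2(+0.0007407, +0.0006897) = 47.0° ≈ 047°.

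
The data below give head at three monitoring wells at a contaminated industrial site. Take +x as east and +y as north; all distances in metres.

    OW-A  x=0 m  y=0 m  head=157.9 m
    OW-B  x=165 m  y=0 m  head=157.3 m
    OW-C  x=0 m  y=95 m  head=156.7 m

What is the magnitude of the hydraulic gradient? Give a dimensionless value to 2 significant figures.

∂h/∂x = (157.3 − 157.9) / (165 − 0) = -0.003636
∂h/∂y = (156.7 − 157.9) / (95 − 0) = -0.01263
|∇h| = √(-0.003636² + -0.01263²) = 0.01314

0.013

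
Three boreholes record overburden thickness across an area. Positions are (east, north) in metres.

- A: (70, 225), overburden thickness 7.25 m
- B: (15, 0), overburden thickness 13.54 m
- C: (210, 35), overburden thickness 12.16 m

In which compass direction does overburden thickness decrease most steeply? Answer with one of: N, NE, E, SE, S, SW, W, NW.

Taking A as reference: B−A = (-55, -225, +6.29); C−A = (140, -190, +4.91).
Determinant of the coordinate differences = (-55)·(-190) − 140·(-225) = 41950.
∂d/∂x = [(+6.29)·(-190) − (+4.91)·(-225)] / 41950 = -0.002154
∂d/∂y = [(-55)·(+4.91) − 140·(+6.29)] / 41950 = -0.02743
Steepest decrease is along −∇f = (+0.002154 E, +0.02743 N) → north.

N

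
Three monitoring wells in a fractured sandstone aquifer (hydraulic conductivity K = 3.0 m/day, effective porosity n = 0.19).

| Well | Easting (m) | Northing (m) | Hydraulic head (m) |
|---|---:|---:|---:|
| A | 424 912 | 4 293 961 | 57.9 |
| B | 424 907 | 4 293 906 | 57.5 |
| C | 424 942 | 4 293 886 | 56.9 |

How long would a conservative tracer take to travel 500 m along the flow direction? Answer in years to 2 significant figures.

5.8 years

With h = a·x + b·y + c and A as origin, the differences give:
  (-5)·a + (-55)·b = -0.4
  30·a + (-75)·b = -1.0
Eliminate b (×(-75) and ×(-55), subtract): 2025·a = -25.00 → a = ∂h/∂x = -0.01235
Back-substitute: b = ∂h/∂y = +0.008395.
|∇h| = √(-0.01235² + 0.008395²) = 0.01493
Seepage velocity v = K·i/n = 3.0 × 0.01493 / 0.19 = 0.2357 m/day.
t = 500 / 0.2357 = 2121 days = 5.81 years.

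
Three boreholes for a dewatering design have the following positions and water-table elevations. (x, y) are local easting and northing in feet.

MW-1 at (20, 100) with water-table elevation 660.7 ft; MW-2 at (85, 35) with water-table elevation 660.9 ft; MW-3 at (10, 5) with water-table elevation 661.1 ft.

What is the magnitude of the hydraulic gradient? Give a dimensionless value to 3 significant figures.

Differences from MW-1: to MW-2 (Δx, Δy, Δh) = (65, -65, +0.2); to MW-3 = (-10, -95, +0.4).
Determinant of the coordinate differences = 65·(-95) − (-10)·(-65) = -6825.
∂h/∂x = [(+0.2)·(-95) − (+0.4)·(-65)] / -6825 = -0.001026
∂h/∂y = [65·(+0.4) − (-10)·(+0.2)] / -6825 = -0.004103
|∇h| = √(-0.001026² + -0.004103²) = 0.004229

0.00423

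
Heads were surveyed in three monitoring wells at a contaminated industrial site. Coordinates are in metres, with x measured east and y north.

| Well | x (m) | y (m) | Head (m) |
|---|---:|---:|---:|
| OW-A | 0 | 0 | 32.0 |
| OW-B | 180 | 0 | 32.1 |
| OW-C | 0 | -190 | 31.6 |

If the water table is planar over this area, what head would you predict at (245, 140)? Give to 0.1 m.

32.4 m

∂h/∂x = (32.1 − 32.0) / (180 − 0) = +0.0005556
∂h/∂y = (31.6 − 32.0) / (-190 − 0) = +0.002105
h(245, 140) = 32.0 + (+0.0005556)·(245) + (+0.002105)·(140) = 32.0 +0.136 +0.295 = 32.431 m.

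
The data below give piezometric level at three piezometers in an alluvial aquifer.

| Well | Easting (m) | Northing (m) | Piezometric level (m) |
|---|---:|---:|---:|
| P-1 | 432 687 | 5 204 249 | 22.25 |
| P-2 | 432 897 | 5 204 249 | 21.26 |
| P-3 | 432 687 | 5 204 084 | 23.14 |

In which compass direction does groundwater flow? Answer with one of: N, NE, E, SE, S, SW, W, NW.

∂h/∂x = (21.26 − 22.25) / (432897 − 432687) = -0.004714
∂h/∂y = (23.14 − 22.25) / (5204084 − 5204249) = -0.005394
Flow = −∇h = (+0.004714 east, +0.005394 north), which points northeast.

NE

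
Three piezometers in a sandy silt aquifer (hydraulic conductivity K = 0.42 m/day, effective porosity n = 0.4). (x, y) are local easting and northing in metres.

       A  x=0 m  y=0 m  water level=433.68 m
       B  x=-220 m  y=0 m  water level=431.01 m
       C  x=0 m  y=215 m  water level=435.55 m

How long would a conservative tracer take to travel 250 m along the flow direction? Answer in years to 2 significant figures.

∂h/∂x = (431.01 − 433.68) / (-220 − 0) = +0.01214
∂h/∂y = (435.55 − 433.68) / (215 − 0) = +0.008698
|∇h| = √(0.01214² + 0.008698²) = 0.01493
Seepage velocity v = K·i/n = 0.42 × 0.01493 / 0.4 = 0.01568 m/day.
t = 250 / 0.01568 = 1.594e+04 days = 43.6 years.

44 years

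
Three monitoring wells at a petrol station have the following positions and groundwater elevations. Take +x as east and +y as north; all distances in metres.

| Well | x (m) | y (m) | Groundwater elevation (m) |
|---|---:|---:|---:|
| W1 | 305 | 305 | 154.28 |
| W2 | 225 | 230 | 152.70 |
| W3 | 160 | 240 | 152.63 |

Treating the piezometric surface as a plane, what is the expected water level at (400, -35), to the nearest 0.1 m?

148.8 m

Three-point gradient (reference W1): Δ to W2 = (-80, -75, -1.58), Δ to W3 = (-145, -65, -1.65).
∂h/∂x = +0.003709, ∂h/∂y = +0.01711 (det = -5675).
h(400, -35) = 154.28 + (+0.003709)·(95) + (+0.01711)·(-340) = 154.28 +0.352 -5.817 = 148.815 m.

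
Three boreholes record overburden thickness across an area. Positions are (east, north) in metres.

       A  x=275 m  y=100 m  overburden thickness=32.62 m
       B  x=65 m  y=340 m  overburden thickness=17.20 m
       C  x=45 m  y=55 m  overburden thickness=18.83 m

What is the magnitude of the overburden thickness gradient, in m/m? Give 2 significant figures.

0.063 m/m

Differences from A: to B (Δx, Δy, Δh) = (-210, 240, -15.42); to C = (-230, -45, -13.79).
Solve a·Δx + b·Δy = Δd: det = (-210)·(-45) − (-230)·240 = 64650.
∂d/∂x = [(-15.42)·(-45) − (-13.79)·240] / 64650 = +0.06193
∂d/∂y = [(-210)·(-13.79) − (-230)·(-15.42)] / 64650 = -0.01006
|∇f| = √(0.06193² + -0.01006²) = 0.06274 m/m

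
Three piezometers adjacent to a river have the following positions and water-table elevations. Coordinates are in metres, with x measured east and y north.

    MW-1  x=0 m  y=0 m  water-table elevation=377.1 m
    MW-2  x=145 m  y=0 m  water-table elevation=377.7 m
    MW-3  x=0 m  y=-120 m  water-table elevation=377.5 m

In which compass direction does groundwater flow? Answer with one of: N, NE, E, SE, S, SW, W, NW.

NW

∂h/∂x = (377.7 − 377.1) / (145 − 0) = +0.004138
∂h/∂y = (377.5 − 377.1) / (-120 − 0) = -0.003333
Flow = −∇h = (-0.004138 east, +0.003333 north), which points northwest.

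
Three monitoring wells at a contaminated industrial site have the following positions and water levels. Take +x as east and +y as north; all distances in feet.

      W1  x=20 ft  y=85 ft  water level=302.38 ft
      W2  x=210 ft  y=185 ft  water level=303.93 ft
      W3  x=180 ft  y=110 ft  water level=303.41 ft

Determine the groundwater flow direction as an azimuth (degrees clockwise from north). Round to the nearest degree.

231°

With h = a·x + b·y + c and W1 as origin, the differences give:
  190·a + 100·b = +1.55
  160·a + 25·b = +1.03
Eliminate b (×25 and ×100, subtract): -11250·a = -64.250 → a = ∂h/∂x = +0.005711
Back-substitute: b = ∂h/∂y = +0.004649.
Flow direction (−∇h) has components (-0.005711 E, -0.004649 N).
Azimuth = atan2(E, N) = atan2(-0.005711, -0.004649) = 230.9° ≈ 231°.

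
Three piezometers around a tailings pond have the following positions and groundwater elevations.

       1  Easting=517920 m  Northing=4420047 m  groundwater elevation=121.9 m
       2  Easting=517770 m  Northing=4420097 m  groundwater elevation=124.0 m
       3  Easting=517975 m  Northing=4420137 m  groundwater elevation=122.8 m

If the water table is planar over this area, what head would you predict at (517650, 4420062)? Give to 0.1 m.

124.5 m

Taking 1 as reference: 2−1 = (-150, 50, +2.1); 3−1 = (55, 90, +0.9).
Determinant of the coordinate differences = (-150)·90 − 55·50 = -16250.
∂h/∂x = [(+2.1)·90 − (+0.9)·50] / -16250 = -0.008862
∂h/∂y = [(-150)·(+0.9) − 55·(+2.1)] / -16250 = +0.01542
h(517650, 4420062) = 121.9 + (-0.008862)·(-270) + (+0.01542)·(15) = 121.9 +2.393 +0.231 = 124.524 m.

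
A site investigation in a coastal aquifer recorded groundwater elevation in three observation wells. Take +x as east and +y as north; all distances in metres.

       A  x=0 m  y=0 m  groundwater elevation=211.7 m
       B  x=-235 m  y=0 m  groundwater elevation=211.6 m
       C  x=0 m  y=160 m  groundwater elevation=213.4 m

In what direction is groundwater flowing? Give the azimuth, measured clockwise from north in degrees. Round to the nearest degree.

182°

∂h/∂x = (211.6 − 211.7) / (-235 − 0) = +0.0004255
∂h/∂y = (213.4 − 211.7) / (160 − 0) = +0.01063
Flow direction (−∇h) has components (-0.0004255 E, -0.01063 N).
Azimuth = atan2(E, N) = atan2(-0.0004255, -0.01063) = 182.3° ≈ 182°.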